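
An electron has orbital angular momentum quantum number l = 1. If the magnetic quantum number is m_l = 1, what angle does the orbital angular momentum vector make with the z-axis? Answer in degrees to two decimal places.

|L| = ℏ√(l(l+1)) = √2 ℏ.
L_z = m_l ℏ = 1ℏ.
cos θ = L_z/|L| = 1/√2, so θ ≈ 45.00°.

θ ≈ 45.00°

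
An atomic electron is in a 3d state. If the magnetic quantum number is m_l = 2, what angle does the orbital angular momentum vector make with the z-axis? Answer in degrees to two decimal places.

θ ≈ 35.26°

For 3d, l = 2.
|L|² = l(l+1)ℏ² = 6ℏ², so |L| = √6 ℏ.
L_z = m_l ℏ = 2ℏ.
cos θ = L_z/|L| = 2/√6, so θ ≈ 35.26°.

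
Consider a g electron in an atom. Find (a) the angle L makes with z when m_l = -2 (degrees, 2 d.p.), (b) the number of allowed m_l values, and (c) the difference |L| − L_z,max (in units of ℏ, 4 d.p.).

For a g orbital, l = 4.
For m_l = -2: cos θ = -2/√20, θ ≈ 116.57°.
There are 2l+1 = 9 values of m_l.
|L| − L_z,max = (2√5 − 4)ℏ ≈ 0.4721ℏ.

θ(m_l=-2) ≈ 116.57°; 9 values; |L|−L_z,max ≈ 0.4721ℏ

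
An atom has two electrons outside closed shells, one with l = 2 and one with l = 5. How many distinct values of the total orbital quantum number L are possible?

5

By the triangle rule, |l₁ − l₂| ≤ L ≤ l₁ + l₂.
Allowed values: L = 3, 4, 5, 6, 7.
That is 5 values.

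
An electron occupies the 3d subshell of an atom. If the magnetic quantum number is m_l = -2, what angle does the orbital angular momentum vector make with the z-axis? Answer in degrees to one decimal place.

θ ≈ 144.7°

The 3d subshell has l = 2.
|L| = ℏ√(l(l+1)) = √6 ℏ.
L_z = m_l ℏ = −2ℏ.
cos θ = L_z/|L| = -2/√6, so θ ≈ 144.7°.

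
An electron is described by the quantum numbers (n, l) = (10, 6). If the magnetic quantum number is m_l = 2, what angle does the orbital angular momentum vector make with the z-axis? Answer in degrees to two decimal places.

θ ≈ 72.02°

|L| = √(l(l+1)) ℏ = √42 ℏ.
L_z = m_l ℏ = 2ℏ.
cos θ = L_z/|L| = 2/√42, so θ ≈ 72.02°.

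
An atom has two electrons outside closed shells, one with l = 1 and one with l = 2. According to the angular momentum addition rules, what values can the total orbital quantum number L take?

L = 1, 2, 3

The total orbital quantum number L ranges from |l₁ − l₂| to l₁ + l₂ in integer steps.
Allowed values: L = 1, 2, 3.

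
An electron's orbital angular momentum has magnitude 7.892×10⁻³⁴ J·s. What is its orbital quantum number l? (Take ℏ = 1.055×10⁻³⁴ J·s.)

In units of ℏ, |L| ≈ 7.481.
(|L|/ℏ)² = l(l+1) ≈ 55.96 ⇒ l = 7.

l = 7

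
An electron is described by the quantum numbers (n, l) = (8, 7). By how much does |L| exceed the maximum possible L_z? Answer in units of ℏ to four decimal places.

|L| − L_z,max ≈ 0.4833ℏ

|L| = 2√14 ℏ ≈ 7.4833ℏ, while L_z,max = lℏ = 7ℏ.
The difference is (2√14 − 7)ℏ ≈ 0.4833ℏ.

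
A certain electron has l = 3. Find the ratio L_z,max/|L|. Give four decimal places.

|L| = 2√3 ℏ ≈ 3.4641ℏ, while L_z,max = lℏ = 3ℏ.
L_z,max/|L| = 3/√12 = 0.8660.

L_z,max/|L| = 0.8660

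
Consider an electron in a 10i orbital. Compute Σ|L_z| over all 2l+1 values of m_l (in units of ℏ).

Σ|L_z| = 42 ℏ

The 10i subshell has l = 6.
m_l runs from −6 to 6, i.e. {-6, -5, -4, -3, -2, -1, 0, 1, 2, 3, 4, 5, 6}.
Σ|m_l| = 2(1+2+…+6) = 42.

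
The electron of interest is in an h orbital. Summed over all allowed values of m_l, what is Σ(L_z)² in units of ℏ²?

An h state has l = 5.
The allowed m_l values are -5, -4, -3, -2, -1, 0, 1, 2, 3, 4, 5.
Σ m_l² = 2·(1 + 4 + 9 + 16 + 25) = 110.

Σ(L_z)² = 110 ℏ²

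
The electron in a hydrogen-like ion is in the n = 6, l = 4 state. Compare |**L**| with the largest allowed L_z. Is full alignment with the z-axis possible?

|L| = 2√5 ℏ ≈ 4.4721ℏ, while L_z,max = lℏ = 4ℏ.
Since |L| > L_z,max, the vector can never point exactly along z; the closest it comes is θ_min = arccos(4/√20) ≈ 26.6°.

No: L_z,max = 4ℏ < |L| = 2√5 ℏ ≈ 4.472ℏ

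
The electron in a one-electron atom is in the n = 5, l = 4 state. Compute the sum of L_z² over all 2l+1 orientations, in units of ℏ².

Σ(L_z)² = 60 ℏ²

m_l ∈ {-4, -3, -2, -1, 0, 1, 2, 3, 4}.
Σ m_l² = l(l+1)(2l+1)/3 = 4·5·9/3 = 60.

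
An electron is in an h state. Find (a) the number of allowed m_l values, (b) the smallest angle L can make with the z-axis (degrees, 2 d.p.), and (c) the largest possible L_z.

For an h orbital, l = 5.
There are 2l+1 = 11 values of m_l.
cos θ_min = 5/√30, so θ_min ≈ 24.09°.
L_z,max = lℏ = 5ℏ.

11 values; θ_min ≈ 24.09°; L_z,max = 5ℏ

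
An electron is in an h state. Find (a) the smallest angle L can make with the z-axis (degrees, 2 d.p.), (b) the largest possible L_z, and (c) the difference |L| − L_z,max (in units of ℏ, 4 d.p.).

θ_min ≈ 24.09°; L_z,max = 5ℏ; |L|−L_z,max ≈ 0.4772ℏ

For an h orbital, l = 5.
cos θ_min = 5/√30, so θ_min ≈ 24.09°.
L_z,max = lℏ = 5ℏ.
|L| − L_z,max = (√30 − 5)ℏ ≈ 0.4772ℏ.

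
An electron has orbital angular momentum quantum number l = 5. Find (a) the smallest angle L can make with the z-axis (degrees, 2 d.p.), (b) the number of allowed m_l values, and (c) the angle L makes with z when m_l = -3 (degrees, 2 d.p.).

cos θ_min = 5/√30, so θ_min ≈ 24.09°.
There are 2l+1 = 11 values of m_l.
For m_l = -3: cos θ = -3/√30, θ ≈ 123.21°.

θ_min ≈ 24.09°; 11 values; θ(m_l=-3) ≈ 123.21°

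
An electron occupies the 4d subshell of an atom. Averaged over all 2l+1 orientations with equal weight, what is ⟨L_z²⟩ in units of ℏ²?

For 4d, l = 2.
The allowed m_l values are -2, -1, 0, 1, 2.
⟨L_z²⟩ = ℏ²·(Σ m_l²)/(2l+1) = ℏ²·10/5 = 2ℏ².

⟨L_z²⟩ = 2 ℏ²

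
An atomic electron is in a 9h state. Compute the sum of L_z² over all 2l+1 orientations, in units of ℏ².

Σ(L_z)² = 110 ℏ²

9h means n = 9, l = 5.
m_l ∈ {-5, -4, -3, -2, -1, 0, 1, 2, 3, 4, 5}.
Summing m² from −5 to 5: Σ m_l² = 110.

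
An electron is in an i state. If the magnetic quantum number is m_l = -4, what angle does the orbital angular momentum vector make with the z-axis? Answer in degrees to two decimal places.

θ ≈ 128.11°

I corresponds to l = 6.
|L|² = l(l+1)ℏ² = 42ℏ², so |L| = √42 ℏ.
L_z = m_l ℏ = −4ℏ.
cos θ = L_z/|L| = -4/√42, so θ ≈ 128.11°.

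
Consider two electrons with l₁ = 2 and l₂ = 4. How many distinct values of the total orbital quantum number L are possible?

5

Angular momentum addition gives L = |l₁ − l₂|, …, l₁ + l₂.
Allowed values: L = 2, 3, 4, 5, 6.
That is 5 values.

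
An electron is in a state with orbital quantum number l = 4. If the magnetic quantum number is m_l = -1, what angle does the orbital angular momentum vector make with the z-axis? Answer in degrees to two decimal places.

|L| = √(l(l+1)) ℏ = 2√5 ℏ.
L_z = m_l ℏ = −1ℏ.
cos θ = L_z/|L| = -1/√20, so θ ≈ 102.92°.

θ ≈ 102.92°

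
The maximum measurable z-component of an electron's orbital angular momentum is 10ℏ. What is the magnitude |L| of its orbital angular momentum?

|L| = √110 ℏ ≈ 10.488ℏ

L_z,max = lℏ, so l = 10.
Then |L| = ℏ√(10·11) = √110 ℏ.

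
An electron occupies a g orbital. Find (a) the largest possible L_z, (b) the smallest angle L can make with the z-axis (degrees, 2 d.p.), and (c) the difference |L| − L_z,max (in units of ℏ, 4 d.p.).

L_z,max = 4ℏ; θ_min ≈ 26.57°; |L|−L_z,max ≈ 0.4721ℏ

A g state has l = 4.
L_z,max = lℏ = 4ℏ.
cos θ_min = 4/√20, so θ_min ≈ 26.57°.
|L| − L_z,max = (2√5 − 4)ℏ ≈ 0.4721ℏ.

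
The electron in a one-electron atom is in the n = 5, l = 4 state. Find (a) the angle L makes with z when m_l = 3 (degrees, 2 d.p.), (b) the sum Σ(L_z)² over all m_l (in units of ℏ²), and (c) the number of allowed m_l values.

θ(m_l=3) ≈ 47.87°; Σ(L_z)² = 60 ℏ²; 9 values

For m_l = 3: cos θ = 3/√20, θ ≈ 47.87°.
Σ m_l² = 60, so Σ(L_z)² = 60 ℏ².
There are 2l+1 = 9 values of m_l.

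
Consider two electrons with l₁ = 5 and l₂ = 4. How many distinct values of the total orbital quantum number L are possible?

Angular momentum addition gives L = |l₁ − l₂|, …, l₁ + l₂.
So L can be 1, 2, 3, 4, 5, 6, 7, 8, 9.
That is 9 values.

9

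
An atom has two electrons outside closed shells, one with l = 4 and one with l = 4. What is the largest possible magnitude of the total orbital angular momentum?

By the triangle rule, |l₁ − l₂| ≤ L ≤ l₁ + l₂.
So L can be 0, 1, 2, 3, 4, 5, 6, 7, 8.
The largest magnitude corresponds to L = 8: |L_tot| = ℏ√(8·9) = 6√2 ℏ.

|L_tot|_max = 6√2 ℏ ≈ 8.485ℏ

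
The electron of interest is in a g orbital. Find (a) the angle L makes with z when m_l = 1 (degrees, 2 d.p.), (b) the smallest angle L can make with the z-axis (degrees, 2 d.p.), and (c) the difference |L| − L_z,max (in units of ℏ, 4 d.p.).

θ(m_l=1) ≈ 77.08°; θ_min ≈ 26.57°; |L|−L_z,max ≈ 0.4721ℏ

The letter g corresponds to l = 4.
For m_l = 1: cos θ = 1/√20, θ ≈ 77.08°.
cos θ_min = 4/√20, so θ_min ≈ 26.57°.
|L| − L_z,max = (2√5 − 4)ℏ ≈ 0.4721ℏ.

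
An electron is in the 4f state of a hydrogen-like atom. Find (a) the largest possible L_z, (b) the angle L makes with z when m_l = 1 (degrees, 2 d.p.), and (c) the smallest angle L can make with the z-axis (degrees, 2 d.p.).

4f means n = 4, l = 3.
L_z,max = lℏ = 3ℏ.
For m_l = 1: cos θ = 1/√12, θ ≈ 73.22°.
cos θ_min = 3/√12, so θ_min ≈ 30.00°.

L_z,max = 3ℏ; θ(m_l=1) ≈ 73.22°; θ_min ≈ 30.00°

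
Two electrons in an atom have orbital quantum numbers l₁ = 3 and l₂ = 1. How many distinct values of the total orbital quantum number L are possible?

3

By the triangle rule, |l₁ − l₂| ≤ L ≤ l₁ + l₂.
Allowed values: L = 2, 3, 4.
That is 3 values.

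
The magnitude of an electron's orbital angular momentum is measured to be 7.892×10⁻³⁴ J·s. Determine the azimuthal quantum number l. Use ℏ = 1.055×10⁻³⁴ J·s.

l = 7

In units of ℏ, |L| ≈ 7.481.
l(l+1) ≈ 7.481² ≈ 55.96, so l = 7.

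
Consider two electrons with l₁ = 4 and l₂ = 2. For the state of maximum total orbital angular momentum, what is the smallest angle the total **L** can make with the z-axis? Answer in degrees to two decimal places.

Angular momentum addition gives L = |l₁ − l₂|, …, l₁ + l₂.
L ∈ {2, 3, 4, 5, 6}.
The maximum is L = 6, with |L_tot| = ℏ√(6·7) = √42 ℏ.
The minimum angle with z is arccos(6/√42) ≈ 22.21°.

θ_min ≈ 22.21°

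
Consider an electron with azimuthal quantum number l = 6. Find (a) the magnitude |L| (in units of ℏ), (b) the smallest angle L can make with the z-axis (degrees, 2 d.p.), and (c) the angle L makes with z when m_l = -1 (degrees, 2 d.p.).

|L| = √42 ℏ ≈ 6.481ℏ; θ_min ≈ 22.21°; θ(m_l=-1) ≈ 98.88°

|L| = ℏ√(6·7) = √42 ℏ ≈ 6.481ℏ.
cos θ_min = 6/√42, so θ_min ≈ 22.21°.
For m_l = -1: cos θ = -1/√42, θ ≈ 98.88°.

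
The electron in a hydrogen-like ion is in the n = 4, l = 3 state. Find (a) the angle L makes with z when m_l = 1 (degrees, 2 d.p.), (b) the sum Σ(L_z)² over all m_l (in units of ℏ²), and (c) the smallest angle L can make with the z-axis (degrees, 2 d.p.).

θ(m_l=1) ≈ 73.22°; Σ(L_z)² = 28 ℏ²; θ_min ≈ 30.00°

For m_l = 1: cos θ = 1/√12, θ ≈ 73.22°.
Σ m_l² = 28, so Σ(L_z)² = 28 ℏ².
cos θ_min = 3/√12, so θ_min ≈ 30.00°.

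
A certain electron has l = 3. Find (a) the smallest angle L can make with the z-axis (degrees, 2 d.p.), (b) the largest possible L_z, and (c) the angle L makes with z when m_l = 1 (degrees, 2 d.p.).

cos θ_min = 3/√12, so θ_min ≈ 30.00°.
L_z,max = lℏ = 3ℏ.
For m_l = 1: cos θ = 1/√12, θ ≈ 73.22°.

θ_min ≈ 30.00°; L_z,max = 3ℏ; θ(m_l=1) ≈ 73.22°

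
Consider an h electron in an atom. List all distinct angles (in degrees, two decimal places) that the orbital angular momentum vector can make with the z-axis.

θ ∈ {24.09°, 43.09°, 56.79°, 68.58°, 79.48°, 90.00°, 100.52°, 111.42°, 123.21°, 136.91°, 155.91°}

For an h orbital, l = 5.
|L| = √(l(l+1)) ℏ = √30 ℏ.
cos θ = m_l/√30 for each m_l ∈ {-5, -4, -3, -2, -1, 0, 1, 2, 3, 4, 5}.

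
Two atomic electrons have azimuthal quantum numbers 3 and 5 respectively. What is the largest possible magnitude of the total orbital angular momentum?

The total orbital quantum number L ranges from |l₁ − l₂| to l₁ + l₂ in integer steps.
So L can be 2, 3, 4, 5, 6, 7, 8.
The largest magnitude corresponds to L = 8: |L_tot| = ℏ√(8·9) = 6√2 ℏ.

|L_tot|_max = 6√2 ℏ ≈ 8.485ℏ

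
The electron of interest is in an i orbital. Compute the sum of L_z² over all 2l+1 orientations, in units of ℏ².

Σ(L_z)² = 182 ℏ²

For an i orbital, l = 6.
m_l ∈ {-6, -5, -4, -3, -2, -1, 0, 1, 2, 3, 4, 5, 6}.
Summing m² from −6 to 6: Σ m_l² = 182.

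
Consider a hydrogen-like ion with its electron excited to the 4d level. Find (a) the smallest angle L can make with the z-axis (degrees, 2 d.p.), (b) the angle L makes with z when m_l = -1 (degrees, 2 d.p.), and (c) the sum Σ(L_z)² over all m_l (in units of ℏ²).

θ_min ≈ 35.26°; θ(m_l=-1) ≈ 114.09°; Σ(L_z)² = 10 ℏ²

The 4d level has l = 2.
cos θ_min = 2/√6, so θ_min ≈ 35.26°.
For m_l = -1: cos θ = -1/√6, θ ≈ 114.09°.
Σ m_l² = 10, so Σ(L_z)² = 10 ℏ².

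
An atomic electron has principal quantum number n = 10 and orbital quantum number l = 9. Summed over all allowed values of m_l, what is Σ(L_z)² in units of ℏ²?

m_l runs from −9 to 9, i.e. {-9, -8, -7, -6, -5, -4, -3, -2, -1, 0, 1, 2, 3, 4, 5, 6, 7, 8, 9}.
Summing m² from −9 to 9: Σ m_l² = 570.

Σ(L_z)² = 570 ℏ²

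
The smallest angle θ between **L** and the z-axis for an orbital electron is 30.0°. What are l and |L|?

l = 3, |L| = 2√3 ℏ ≈ 3.464ℏ

cos²θ_min = l/(l+1) = 0.7500.
Solving: l = 3.
Then |L| = ℏ√(3·4) = 2√3 ℏ.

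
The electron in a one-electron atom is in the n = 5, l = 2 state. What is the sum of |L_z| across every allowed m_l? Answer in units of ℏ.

Σ|L_z| = 6 ℏ

m_l ∈ {-2, -1, 0, 1, 2}.
Σ|m_l| = l(l+1) = 6.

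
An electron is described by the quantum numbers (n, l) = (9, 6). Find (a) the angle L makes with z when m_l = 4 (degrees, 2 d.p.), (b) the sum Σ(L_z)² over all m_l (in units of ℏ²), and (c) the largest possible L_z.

For m_l = 4: cos θ = 4/√42, θ ≈ 51.89°.
Σ m_l² = 182, so Σ(L_z)² = 182 ℏ².
L_z,max = lℏ = 6ℏ.

θ(m_l=4) ≈ 51.89°; Σ(L_z)² = 182 ℏ²; L_z,max = 6ℏ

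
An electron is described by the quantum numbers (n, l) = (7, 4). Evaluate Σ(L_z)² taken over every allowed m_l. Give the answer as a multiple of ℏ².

Σ(L_z)² = 60 ℏ²

m_l runs from −4 to 4, i.e. {-4, -3, -2, -1, 0, 1, 2, 3, 4}.
Summing m² from −4 to 4: Σ m_l² = 60.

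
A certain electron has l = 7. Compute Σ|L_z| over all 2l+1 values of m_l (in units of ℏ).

m_l ∈ {-7, -6, -5, -4, -3, -2, -1, 0, 1, 2, 3, 4, 5, 6, 7}.
Σ|m_l| = 2(1+2+…+7) = 56.

Σ|L_z| = 56 ℏ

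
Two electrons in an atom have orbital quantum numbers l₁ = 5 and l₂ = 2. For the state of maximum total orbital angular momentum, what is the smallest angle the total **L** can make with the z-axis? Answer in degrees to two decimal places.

θ_min ≈ 20.70°

The total orbital quantum number L ranges from |l₁ − l₂| to l₁ + l₂ in integer steps.
L ∈ {3, 4, 5, 6, 7}.
The maximum is L = 7, with |L_tot| = ℏ√(7·8) = 2√14 ℏ.
The minimum angle with z is arccos(7/√56) ≈ 20.70°.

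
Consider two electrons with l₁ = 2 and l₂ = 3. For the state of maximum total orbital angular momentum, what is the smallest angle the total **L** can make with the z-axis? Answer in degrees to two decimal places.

θ_min ≈ 24.09°

The total orbital quantum number L ranges from |l₁ − l₂| to l₁ + l₂ in integer steps.
L ∈ {1, 2, 3, 4, 5}.
The maximum is L = 5, with |L_tot| = ℏ√(5·6) = √30 ℏ.
The minimum angle with z is arccos(5/√30) ≈ 24.09°.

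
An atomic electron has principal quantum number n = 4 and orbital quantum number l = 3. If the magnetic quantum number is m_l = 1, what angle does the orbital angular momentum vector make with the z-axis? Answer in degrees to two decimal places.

θ ≈ 73.22°

|L| = ℏ√(l(l+1)) = 2√3 ℏ.
L_z = m_l ℏ = 1ℏ.
cos θ = L_z/|L| = 1/√12, so θ ≈ 73.22°.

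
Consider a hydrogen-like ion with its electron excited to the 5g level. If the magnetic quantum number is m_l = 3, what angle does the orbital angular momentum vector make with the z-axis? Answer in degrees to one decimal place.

The 5g level has l = 4.
|L| = ℏ√(l(l+1)) = 2√5 ℏ.
L_z = m_l ℏ = 3ℏ.
cos θ = L_z/|L| = 3/√20, so θ ≈ 47.9°.

θ ≈ 47.9°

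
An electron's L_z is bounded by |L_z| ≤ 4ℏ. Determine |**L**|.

|L| = 2√5 ℏ ≈ 4.472ℏ

Since max m_l = l, l = 4.
|L| = √(l(l+1)) ℏ = 2√5 ℏ.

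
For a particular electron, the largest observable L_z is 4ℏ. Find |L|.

L_z,max = lℏ, so l = 4.
|L| = √(l(l+1)) ℏ = 2√5 ℏ.

|L| = 2√5 ℏ ≈ 4.472ℏ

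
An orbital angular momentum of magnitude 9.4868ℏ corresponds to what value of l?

l = 9

Since |L|² = l(l+1)ℏ², l(l+1) = 90.
The positive root is l = 9.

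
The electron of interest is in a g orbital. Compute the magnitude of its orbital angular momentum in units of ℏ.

The letter g corresponds to l = 4.
|L| = ℏ√(l(l+1)) = ℏ√(4·5) = 2√5 ℏ

|L| = 2√5 ℏ ≈ 4.472ℏ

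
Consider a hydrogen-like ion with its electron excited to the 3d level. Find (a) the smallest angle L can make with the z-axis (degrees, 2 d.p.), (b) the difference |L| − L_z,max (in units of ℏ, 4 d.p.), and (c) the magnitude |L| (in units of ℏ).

The 3d level has l = 2.
cos θ_min = 2/√6, so θ_min ≈ 35.26°.
|L| − L_z,max = (√6 − 2)ℏ ≈ 0.4495ℏ.
|L| = ℏ√(2·3) = √6 ℏ ≈ 2.449ℏ.

θ_min ≈ 35.26°; |L|−L_z,max ≈ 0.4495ℏ; |L| = √6 ℏ ≈ 2.449ℏ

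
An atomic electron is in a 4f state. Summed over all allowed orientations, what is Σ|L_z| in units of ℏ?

The 4f subshell has l = 3.
m_l ∈ {-3, -2, -1, 0, 1, 2, 3}.
Σ|m_l| = 2(1+2+…+3) = 12.

Σ|L_z| = 12 ℏ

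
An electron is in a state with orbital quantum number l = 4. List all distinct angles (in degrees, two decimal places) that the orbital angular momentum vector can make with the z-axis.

|L| = ℏ√(l(l+1)) = 2√5 ℏ.
cos θ = m_l/√20 for each m_l ∈ {-4, -3, -2, -1, 0, 1, 2, 3, 4}.

θ ∈ {26.57°, 47.87°, 63.43°, 77.08°, 90.00°, 102.92°, 116.57°, 132.13°, 153.43°}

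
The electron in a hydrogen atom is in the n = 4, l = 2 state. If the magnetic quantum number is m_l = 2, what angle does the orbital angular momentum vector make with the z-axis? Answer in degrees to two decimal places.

|L|² = l(l+1)ℏ² = 6ℏ², so |L| = √6 ℏ.
L_z = m_l ℏ = 2ℏ.
cos θ = L_z/|L| = 2/√6, so θ ≈ 35.26°.

θ ≈ 35.26°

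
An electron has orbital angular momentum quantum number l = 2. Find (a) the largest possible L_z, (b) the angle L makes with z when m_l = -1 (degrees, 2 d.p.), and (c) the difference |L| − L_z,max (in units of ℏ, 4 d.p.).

L_z,max = lℏ = 2ℏ.
For m_l = -1: cos θ = -1/√6, θ ≈ 114.09°.
|L| − L_z,max = (√6 − 2)ℏ ≈ 0.4495ℏ.

L_z,max = 2ℏ; θ(m_l=-1) ≈ 114.09°; |L|−L_z,max ≈ 0.4495ℏ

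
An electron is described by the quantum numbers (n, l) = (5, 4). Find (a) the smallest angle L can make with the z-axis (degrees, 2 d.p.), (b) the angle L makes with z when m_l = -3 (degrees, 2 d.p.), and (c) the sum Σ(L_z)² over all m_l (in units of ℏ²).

θ_min ≈ 26.57°; θ(m_l=-3) ≈ 132.13°; Σ(L_z)² = 60 ℏ²

cos θ_min = 4/√20, so θ_min ≈ 26.57°.
For m_l = -3: cos θ = -3/√20, θ ≈ 132.13°.
Σ m_l² = 60, so Σ(L_z)² = 60 ℏ².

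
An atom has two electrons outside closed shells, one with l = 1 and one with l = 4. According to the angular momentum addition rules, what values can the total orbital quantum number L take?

L = 3, 4, 5

Angular momentum addition gives L = |l₁ − l₂|, …, l₁ + l₂.
L ∈ {3, 4, 5}.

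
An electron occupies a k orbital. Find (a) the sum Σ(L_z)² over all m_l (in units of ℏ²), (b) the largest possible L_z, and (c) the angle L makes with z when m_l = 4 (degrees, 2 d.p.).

Σ(L_z)² = 280 ℏ²; L_z,max = 7ℏ; θ(m_l=4) ≈ 57.69°

K corresponds to l = 7.
Σ m_l² = 280, so Σ(L_z)² = 280 ℏ².
L_z,max = lℏ = 7ℏ.
For m_l = 4: cos θ = 4/√56, θ ≈ 57.69°.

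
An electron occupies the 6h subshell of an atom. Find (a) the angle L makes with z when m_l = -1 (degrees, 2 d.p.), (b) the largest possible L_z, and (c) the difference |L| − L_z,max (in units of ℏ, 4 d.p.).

For 6h, l = 5.
For m_l = -1: cos θ = -1/√30, θ ≈ 100.52°.
L_z,max = lℏ = 5ℏ.
|L| − L_z,max = (√30 − 5)ℏ ≈ 0.4772ℏ.

θ(m_l=-1) ≈ 100.52°; L_z,max = 5ℏ; |L|−L_z,max ≈ 0.4772ℏ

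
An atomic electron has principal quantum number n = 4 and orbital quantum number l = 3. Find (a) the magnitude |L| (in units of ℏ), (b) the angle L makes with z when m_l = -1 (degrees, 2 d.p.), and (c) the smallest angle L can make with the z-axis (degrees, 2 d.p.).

|L| = ℏ√(3·4) = 2√3 ℏ ≈ 3.464ℏ.
For m_l = -1: cos θ = -1/√12, θ ≈ 106.78°.
cos θ_min = 3/√12, so θ_min ≈ 30.00°.

|L| = 2√3 ℏ ≈ 3.464ℏ; θ(m_l=-1) ≈ 106.78°; θ_min ≈ 30.00°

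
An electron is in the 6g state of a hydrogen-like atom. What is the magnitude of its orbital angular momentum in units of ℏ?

|L| = 2√5 ℏ ≈ 4.472ℏ

6g means n = 6, l = 4.
|L| = ℏ√(l(l+1)) = ℏ√(4·5) = 2√5 ℏ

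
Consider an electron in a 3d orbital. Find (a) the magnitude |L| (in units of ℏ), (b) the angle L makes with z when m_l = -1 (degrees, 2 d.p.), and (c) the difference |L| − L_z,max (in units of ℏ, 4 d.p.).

For 3d, l = 2.
|L| = ℏ√(2·3) = √6 ℏ ≈ 2.449ℏ.
For m_l = -1: cos θ = -1/√6, θ ≈ 114.09°.
|L| − L_z,max = (√6 − 2)ℏ ≈ 0.4495ℏ.

|L| = √6 ℏ ≈ 2.449ℏ; θ(m_l=-1) ≈ 114.09°; |L|−L_z,max ≈ 0.4495ℏ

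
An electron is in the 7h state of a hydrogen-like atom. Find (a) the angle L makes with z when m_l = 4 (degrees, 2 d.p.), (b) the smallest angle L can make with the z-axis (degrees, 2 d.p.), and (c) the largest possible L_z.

7h means n = 7, l = 5.
For m_l = 4: cos θ = 4/√30, θ ≈ 43.09°.
cos θ_min = 5/√30, so θ_min ≈ 24.09°.
L_z,max = lℏ = 5ℏ.

θ(m_l=4) ≈ 43.09°; θ_min ≈ 24.09°; L_z,max = 5ℏ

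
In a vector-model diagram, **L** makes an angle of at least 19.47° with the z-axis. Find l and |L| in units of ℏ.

l = 8, |L| = 6√2 ℏ ≈ 8.485ℏ

cos²θ_min = l/(l+1) = 0.8889.
Solving: l = 8.
Then |L| = ℏ√(8·9) = 6√2 ℏ.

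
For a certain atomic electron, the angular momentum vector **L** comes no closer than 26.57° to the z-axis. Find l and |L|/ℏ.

l = 4, |L| = 2√5 ℏ ≈ 4.472ℏ

cos²θ_min = l/(l+1) = 0.7999.
Thus l = 0.7999/(1 − 0.7999) ≈ 4.
Then |L| = ℏ√(4·5) = 2√5 ℏ.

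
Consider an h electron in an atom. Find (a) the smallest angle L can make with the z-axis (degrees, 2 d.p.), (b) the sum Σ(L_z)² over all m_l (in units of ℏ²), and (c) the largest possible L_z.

An h state has l = 5.
cos θ_min = 5/√30, so θ_min ≈ 24.09°.
Σ m_l² = 110, so Σ(L_z)² = 110 ℏ².
L_z,max = lℏ = 5ℏ.

θ_min ≈ 24.09°; Σ(L_z)² = 110 ℏ²; L_z,max = 5ℏ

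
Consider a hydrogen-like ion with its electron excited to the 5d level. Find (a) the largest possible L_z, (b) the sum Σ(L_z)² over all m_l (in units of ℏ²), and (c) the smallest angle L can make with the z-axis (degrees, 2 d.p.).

L_z,max = 2ℏ; Σ(L_z)² = 10 ℏ²; θ_min ≈ 35.26°

The 5d level has l = 2.
L_z,max = lℏ = 2ℏ.
Σ m_l² = 10, so Σ(L_z)² = 10 ℏ².
cos θ_min = 2/√6, so θ_min ≈ 35.26°.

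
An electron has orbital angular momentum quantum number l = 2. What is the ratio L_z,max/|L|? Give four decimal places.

|L| = √6 ℏ ≈ 2.4495ℏ, while L_z,max = lℏ = 2ℏ.
L_z,max/|L| = 2/√6 = 0.8165.

L_z,max/|L| = 0.8165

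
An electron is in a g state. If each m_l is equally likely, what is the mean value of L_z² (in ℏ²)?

The letter g corresponds to l = 4.
The allowed m_l values are -4, -3, -2, -1, 0, 1, 2, 3, 4.
⟨L_z²⟩ = ℏ²·l(l+1)/3 = 6.667ℏ².

⟨L_z²⟩ = 6.667 ℏ²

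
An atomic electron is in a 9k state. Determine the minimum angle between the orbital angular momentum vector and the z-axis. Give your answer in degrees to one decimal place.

θ_min ≈ 20.7°

For 9k, l = 7.
|L| = ℏ√(l(l+1)) = 2√14 ℏ.
The smallest angle corresponds to the largest L_z, i.e. m_l = l = 7, giving L_z = 7ℏ.
cos θ_min = 7/√56, so θ_min ≈ 20.7°.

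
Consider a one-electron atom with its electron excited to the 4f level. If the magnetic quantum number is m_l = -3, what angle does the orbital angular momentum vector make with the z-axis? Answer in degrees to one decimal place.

The 4f level has l = 3.
|L| = √(l(l+1)) ℏ = 2√3 ℏ.
L_z = m_l ℏ = −3ℏ.
cos θ = L_z/|L| = -3/√12, so θ ≈ 150.0°.

θ ≈ 150.0°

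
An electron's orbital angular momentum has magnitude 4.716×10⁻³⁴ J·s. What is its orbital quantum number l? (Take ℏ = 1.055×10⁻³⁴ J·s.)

|L|/ℏ = (4.716×10⁻³⁴)/(1.055×10⁻³⁴) ≈ 4.470.
l(l+1) ≈ 4.470² ≈ 19.98, so l = 4.

l = 4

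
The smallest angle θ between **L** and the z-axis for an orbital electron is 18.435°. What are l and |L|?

cos²θ_min = l/(l+1) = 0.9000.
l = cos²θ/sin²θ ≈ 9.
Then |L| = ℏ√(9·10) = 3√10 ℏ.

l = 9, |L| = 3√10 ℏ ≈ 9.487ℏ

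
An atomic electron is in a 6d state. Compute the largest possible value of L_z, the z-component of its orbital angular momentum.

L_z,max = 2ℏ

6d means n = 6, l = 2.
L_z = m_l ℏ with m_l ∈ {−2, …, 2}; the maximum is m_l = 2.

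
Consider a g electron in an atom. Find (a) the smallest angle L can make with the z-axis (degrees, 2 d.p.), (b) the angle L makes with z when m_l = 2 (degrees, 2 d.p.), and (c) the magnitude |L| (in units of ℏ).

The letter g corresponds to l = 4.
cos θ_min = 4/√20, so θ_min ≈ 26.57°.
For m_l = 2: cos θ = 2/√20, θ ≈ 63.43°.
|L| = ℏ√(4·5) = 2√5 ℏ ≈ 4.472ℏ.

θ_min ≈ 26.57°; θ(m_l=2) ≈ 63.43°; |L| = 2√5 ℏ ≈ 4.472ℏ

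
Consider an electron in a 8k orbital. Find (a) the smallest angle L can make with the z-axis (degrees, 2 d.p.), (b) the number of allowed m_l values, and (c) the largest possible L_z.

θ_min ≈ 20.70°; 15 values; L_z,max = 7ℏ

8k means n = 8, l = 7.
cos θ_min = 7/√56, so θ_min ≈ 20.70°.
There are 2l+1 = 15 values of m_l.
L_z,max = lℏ = 7ℏ.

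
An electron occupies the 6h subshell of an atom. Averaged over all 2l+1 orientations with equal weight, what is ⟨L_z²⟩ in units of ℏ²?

⟨L_z²⟩ = 10 ℏ²

For 6h, l = 5.
The allowed m_l values are -5, -4, -3, -2, -1, 0, 1, 2, 3, 4, 5.
⟨L_z²⟩ = ℏ²·l(l+1)/3 = 10ℏ².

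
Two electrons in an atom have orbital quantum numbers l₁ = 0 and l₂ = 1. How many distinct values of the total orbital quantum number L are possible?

1

By the triangle rule, |l₁ − l₂| ≤ L ≤ l₁ + l₂.
So L can be 1.
That is 1 value.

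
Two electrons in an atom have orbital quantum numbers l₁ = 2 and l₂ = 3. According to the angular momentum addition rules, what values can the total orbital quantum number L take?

By the triangle rule, |l₁ − l₂| ≤ L ≤ l₁ + l₂.
So L can be 1, 2, 3, 4, 5.

L = 1, 2, 3, 4, 5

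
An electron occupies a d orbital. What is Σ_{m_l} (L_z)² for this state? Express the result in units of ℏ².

Σ(L_z)² = 10 ℏ²

For a d orbital, l = 2.
The allowed m_l values are -2, -1, 0, 1, 2.
Σ m_l² = l(l+1)(2l+1)/3 = 2·3·5/3 = 10.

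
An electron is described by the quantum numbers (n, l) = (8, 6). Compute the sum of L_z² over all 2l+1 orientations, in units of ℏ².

m_l runs from −6 to 6, i.e. {-6, -5, -4, -3, -2, -1, 0, 1, 2, 3, 4, 5, 6}.
Summing m² from −6 to 6: Σ m_l² = 182.

Σ(L_z)² = 182 ℏ²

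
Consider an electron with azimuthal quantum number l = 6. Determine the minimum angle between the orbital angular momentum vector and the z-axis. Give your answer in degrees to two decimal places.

|L|² = l(l+1)ℏ² = 42ℏ², so |L| = √42 ℏ.
The smallest angle corresponds to the largest L_z, i.e. m_l = l = 6, giving L_z = 6ℏ.
cos θ_min = 6/√42, so θ_min ≈ 22.21°.

θ_min ≈ 22.21°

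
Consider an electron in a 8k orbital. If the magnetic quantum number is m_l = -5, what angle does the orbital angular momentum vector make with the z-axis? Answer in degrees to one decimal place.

θ ≈ 131.9°

The 8k subshell has l = 7.
|L|² = l(l+1)ℏ² = 56ℏ², so |L| = 2√14 ℏ.
L_z = m_l ℏ = −5ℏ.
cos θ = L_z/|L| = -5/√56, so θ ≈ 131.9°.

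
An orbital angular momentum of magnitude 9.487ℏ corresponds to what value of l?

l = 9

Since |L|² = l(l+1)ℏ², l(l+1) = 90.
l² + l − 90 = 0 ⇒ l = 9.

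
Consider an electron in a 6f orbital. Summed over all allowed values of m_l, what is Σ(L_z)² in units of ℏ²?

Σ(L_z)² = 28 ℏ²

The 6f subshell has l = 3.
The allowed m_l values are -3, -2, -1, 0, 1, 2, 3.
Σ m_l² = 2·(1 + 4 + 9) = 28.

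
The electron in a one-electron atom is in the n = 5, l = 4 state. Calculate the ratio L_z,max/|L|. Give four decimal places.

|L| = 2√5 ℏ ≈ 4.4721ℏ, while L_z,max = lℏ = 4ℏ.
L_z,max/|L| = 4/√20 = 0.8944.

L_z,max/|L| = 0.8944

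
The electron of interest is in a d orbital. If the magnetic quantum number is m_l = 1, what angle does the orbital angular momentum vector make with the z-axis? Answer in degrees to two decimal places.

For a d orbital, l = 2.
|L| = √(l(l+1)) ℏ = √6 ℏ.
L_z = m_l ℏ = 1ℏ.
cos θ = L_z/|L| = 1/√6, so θ ≈ 65.91°.

θ ≈ 65.91°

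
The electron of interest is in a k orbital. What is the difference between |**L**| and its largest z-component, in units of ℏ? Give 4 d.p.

|L| − L_z,max ≈ 0.4833ℏ

For a k orbital, l = 7.
|L| = 2√14 ℏ ≈ 7.4833ℏ, while L_z,max = lℏ = 7ℏ.
The difference is (2√14 − 7)ℏ ≈ 0.4833ℏ.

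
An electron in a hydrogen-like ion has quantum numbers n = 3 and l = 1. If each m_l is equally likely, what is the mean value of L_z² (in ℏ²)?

⟨L_z²⟩ = 0.6667 ℏ²

m_l ∈ {-1, 0, 1}.
⟨L_z²⟩ = ℏ²·l(l+1)/3 = 0.6667ℏ².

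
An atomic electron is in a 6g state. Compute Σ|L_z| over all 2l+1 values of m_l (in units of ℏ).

Σ|L_z| = 20 ℏ

6g means n = 6, l = 4.
m_l ∈ {-4, -3, -2, -1, 0, 1, 2, 3, 4}.
Σ|m_l| = 2·4(4+1)/2 = 20.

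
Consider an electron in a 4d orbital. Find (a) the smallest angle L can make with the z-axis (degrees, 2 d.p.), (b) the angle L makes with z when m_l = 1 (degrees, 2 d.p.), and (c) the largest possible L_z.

The 4d subshell has l = 2.
cos θ_min = 2/√6, so θ_min ≈ 35.26°.
For m_l = 1: cos θ = 1/√6, θ ≈ 65.91°.
L_z,max = lℏ = 2ℏ.

θ_min ≈ 35.26°; θ(m_l=1) ≈ 65.91°; L_z,max = 2ℏ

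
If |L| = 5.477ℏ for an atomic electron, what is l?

l = 5

|L| = ℏ√(l(l+1)), so l(l+1) = 30.
Solving: l = 5.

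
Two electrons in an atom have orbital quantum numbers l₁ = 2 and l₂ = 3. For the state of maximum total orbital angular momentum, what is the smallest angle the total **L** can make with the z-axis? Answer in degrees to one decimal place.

θ_min ≈ 24.1°

The total orbital quantum number L ranges from |l₁ − l₂| to l₁ + l₂ in integer steps.
So L can be 1, 2, 3, 4, 5.
The maximum is L = 5, with |L_tot| = ℏ√(5·6) = √30 ℏ.
The minimum angle with z is arccos(5/√30) ≈ 24.1°.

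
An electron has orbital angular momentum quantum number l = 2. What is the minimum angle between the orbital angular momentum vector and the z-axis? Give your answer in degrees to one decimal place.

|L| = √(l(l+1)) ℏ = √6 ℏ.
The smallest angle corresponds to the largest L_z, i.e. m_l = l = 2, giving L_z = 2ℏ.
cos θ_min = 2/√6, so θ_min ≈ 35.3°.

θ_min ≈ 35.3°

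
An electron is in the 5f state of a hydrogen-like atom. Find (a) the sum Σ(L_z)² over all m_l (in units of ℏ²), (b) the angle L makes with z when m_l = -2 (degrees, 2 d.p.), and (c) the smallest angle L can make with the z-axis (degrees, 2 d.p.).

Σ(L_z)² = 28 ℏ²; θ(m_l=-2) ≈ 125.26°; θ_min ≈ 30.00°

5f means n = 5, l = 3.
Σ m_l² = 28, so Σ(L_z)² = 28 ℏ².
For m_l = -2: cos θ = -2/√12, θ ≈ 125.26°.
cos θ_min = 3/√12, so θ_min ≈ 30.00°.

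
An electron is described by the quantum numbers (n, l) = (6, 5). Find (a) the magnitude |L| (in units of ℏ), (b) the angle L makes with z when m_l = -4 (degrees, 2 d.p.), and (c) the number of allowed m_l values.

|L| = √30 ℏ ≈ 5.477ℏ; θ(m_l=-4) ≈ 136.91°; 11 values

|L| = ℏ√(5·6) = √30 ℏ ≈ 5.477ℏ.
For m_l = -4: cos θ = -4/√30, θ ≈ 136.91°.
There are 2l+1 = 11 values of m_l.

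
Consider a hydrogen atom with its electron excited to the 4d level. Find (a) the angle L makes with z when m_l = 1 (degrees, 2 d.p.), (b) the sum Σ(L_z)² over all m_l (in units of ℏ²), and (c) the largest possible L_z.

The 4d level has l = 2.
For m_l = 1: cos θ = 1/√6, θ ≈ 65.91°.
Σ m_l² = 10, so Σ(L_z)² = 10 ℏ².
L_z,max = lℏ = 2ℏ.

θ(m_l=1) ≈ 65.91°; Σ(L_z)² = 10 ℏ²; L_z,max = 2ℏ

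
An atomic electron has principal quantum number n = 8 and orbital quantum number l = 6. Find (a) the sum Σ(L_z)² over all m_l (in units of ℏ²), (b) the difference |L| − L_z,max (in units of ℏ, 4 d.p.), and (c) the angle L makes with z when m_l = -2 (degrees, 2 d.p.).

Σ(L_z)² = 182 ℏ²; |L|−L_z,max ≈ 0.4807ℏ; θ(m_l=-2) ≈ 107.98°

Σ m_l² = 182, so Σ(L_z)² = 182 ℏ².
|L| − L_z,max = (√42 − 6)ℏ ≈ 0.4807ℏ.
For m_l = -2: cos θ = -2/√42, θ ≈ 107.98°.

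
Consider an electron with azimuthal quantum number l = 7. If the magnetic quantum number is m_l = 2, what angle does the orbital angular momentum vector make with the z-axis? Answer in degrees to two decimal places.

θ ≈ 74.50°

|L| = ℏ√(l(l+1)) = 2√14 ℏ.
L_z = m_l ℏ = 2ℏ.
cos θ = L_z/|L| = 2/√56, so θ ≈ 74.50°.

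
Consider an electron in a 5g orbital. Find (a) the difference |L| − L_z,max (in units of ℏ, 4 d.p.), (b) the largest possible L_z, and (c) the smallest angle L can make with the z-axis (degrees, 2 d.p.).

5g means n = 5, l = 4.
|L| − L_z,max = (2√5 − 4)ℏ ≈ 0.4721ℏ.
L_z,max = lℏ = 4ℏ.
cos θ_min = 4/√20, so θ_min ≈ 26.57°.

|L|−L_z,max ≈ 0.4721ℏ; L_z,max = 4ℏ; θ_min ≈ 26.57°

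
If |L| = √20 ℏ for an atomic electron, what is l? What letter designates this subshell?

l = 4 (g orbital)

Since |L|² = l(l+1)ℏ², l(l+1) = 20.
Solving: l = 4.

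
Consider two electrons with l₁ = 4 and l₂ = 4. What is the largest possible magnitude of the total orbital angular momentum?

|L_tot|_max = 6√2 ℏ ≈ 8.485ℏ

Angular momentum addition gives L = |l₁ − l₂|, …, l₁ + l₂.
So L can be 0, 1, 2, 3, 4, 5, 6, 7, 8.
The largest magnitude corresponds to L = 8: |L_tot| = ℏ√(8·9) = 6√2 ℏ.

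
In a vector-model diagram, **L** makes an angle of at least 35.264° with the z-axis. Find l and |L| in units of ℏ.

l = 2, |L| = √6 ℏ ≈ 2.449ℏ

At minimum angle, m_l = l, so cos θ = l/√(l(l+1)); cos²θ = l/(l+1) = 0.6667.
Thus l = 0.6667/(1 − 0.6667) ≈ 2.
Then |L| = ℏ√(2·3) = √6 ℏ.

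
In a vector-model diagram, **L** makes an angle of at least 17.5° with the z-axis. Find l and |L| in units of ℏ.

At minimum angle, m_l = l, so cos θ = l/√(l(l+1)); cos²θ = l/(l+1) = 0.9096.
Thus l = 0.9096/(1 − 0.9096) ≈ 10.
Then |L| = ℏ√(10·11) = √110 ℏ.

l = 10, |L| = √110 ℏ ≈ 10.488ℏ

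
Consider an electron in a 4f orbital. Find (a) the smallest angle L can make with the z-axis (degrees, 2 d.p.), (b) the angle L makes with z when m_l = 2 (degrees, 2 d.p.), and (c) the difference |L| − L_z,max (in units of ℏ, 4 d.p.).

θ_min ≈ 30.00°; θ(m_l=2) ≈ 54.74°; |L|−L_z,max ≈ 0.4641ℏ

The 4f subshell has l = 3.
cos θ_min = 3/√12, so θ_min ≈ 30.00°.
For m_l = 2: cos θ = 2/√12, θ ≈ 54.74°.
|L| − L_z,max = (2√3 − 3)ℏ ≈ 0.4641ℏ.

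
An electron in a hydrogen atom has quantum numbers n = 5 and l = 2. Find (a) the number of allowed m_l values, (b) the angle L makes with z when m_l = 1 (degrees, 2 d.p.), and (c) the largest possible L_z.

There are 2l+1 = 5 values of m_l.
For m_l = 1: cos θ = 1/√6, θ ≈ 65.91°.
L_z,max = lℏ = 2ℏ.

5 values; θ(m_l=1) ≈ 65.91°; L_z,max = 2ℏ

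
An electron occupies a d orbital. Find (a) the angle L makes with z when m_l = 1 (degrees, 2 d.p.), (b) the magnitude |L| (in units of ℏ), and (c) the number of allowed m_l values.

The letter d corresponds to l = 2.
For m_l = 1: cos θ = 1/√6, θ ≈ 65.91°.
|L| = ℏ√(2·3) = √6 ℏ ≈ 2.449ℏ.
There are 2l+1 = 5 values of m_l.

θ(m_l=1) ≈ 65.91°; |L| = √6 ℏ ≈ 2.449ℏ; 5 values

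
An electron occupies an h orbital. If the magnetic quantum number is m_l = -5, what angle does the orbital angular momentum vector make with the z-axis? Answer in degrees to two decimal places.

An h state has l = 5.
|L|² = l(l+1)ℏ² = 30ℏ², so |L| = √30 ℏ.
L_z = m_l ℏ = −5ℏ.
cos θ = L_z/|L| = -5/√30, so θ ≈ 155.91°.

θ ≈ 155.91°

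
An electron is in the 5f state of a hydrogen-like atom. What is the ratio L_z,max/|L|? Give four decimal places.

5f means n = 5, l = 3.
|L| = 2√3 ℏ ≈ 3.4641ℏ, while L_z,max = lℏ = 3ℏ.
L_z,max/|L| = 3/√12 = 0.8660.

L_z,max/|L| = 0.8660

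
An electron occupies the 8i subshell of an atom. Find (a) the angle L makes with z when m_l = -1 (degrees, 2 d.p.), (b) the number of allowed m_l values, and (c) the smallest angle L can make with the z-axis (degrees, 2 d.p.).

For 8i, l = 6.
For m_l = -1: cos θ = -1/√42, θ ≈ 98.88°.
There are 2l+1 = 13 values of m_l.
cos θ_min = 6/√42, so θ_min ≈ 22.21°.

θ(m_l=-1) ≈ 98.88°; 13 values; θ_min ≈ 22.21°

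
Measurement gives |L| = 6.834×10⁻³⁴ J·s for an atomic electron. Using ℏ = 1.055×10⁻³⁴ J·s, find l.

l = 6

|L|/ℏ = (6.834×10⁻³⁴)/(1.055×10⁻³⁴) ≈ 6.478.
(|L|/ℏ)² = l(l+1) ≈ 41.96 ⇒ l = 6.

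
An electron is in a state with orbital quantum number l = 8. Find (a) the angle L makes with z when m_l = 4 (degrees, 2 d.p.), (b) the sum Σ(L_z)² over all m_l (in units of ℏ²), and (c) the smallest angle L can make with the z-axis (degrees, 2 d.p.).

θ(m_l=4) ≈ 61.87°; Σ(L_z)² = 408 ℏ²; θ_min ≈ 19.47°

For m_l = 4: cos θ = 4/√72, θ ≈ 61.87°.
Σ m_l² = 408, so Σ(L_z)² = 408 ℏ².
cos θ_min = 8/√72, so θ_min ≈ 19.47°.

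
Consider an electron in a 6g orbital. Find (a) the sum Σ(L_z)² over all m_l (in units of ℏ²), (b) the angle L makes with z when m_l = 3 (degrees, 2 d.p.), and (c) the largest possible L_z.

Σ(L_z)² = 60 ℏ²; θ(m_l=3) ≈ 47.87°; L_z,max = 4ℏ

For 6g, l = 4.
Σ m_l² = 60, so Σ(L_z)² = 60 ℏ².
For m_l = 3: cos θ = 3/√20, θ ≈ 47.87°.
L_z,max = lℏ = 4ℏ.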